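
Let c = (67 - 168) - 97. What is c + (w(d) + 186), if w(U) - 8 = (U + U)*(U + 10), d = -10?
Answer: -4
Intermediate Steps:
w(U) = 8 + 2*U*(10 + U) (w(U) = 8 + (U + U)*(U + 10) = 8 + (2*U)*(10 + U) = 8 + 2*U*(10 + U))
c = -198 (c = -101 - 97 = -198)
c + (w(d) + 186) = -198 + ((8 + 2*(-10)² + 20*(-10)) + 186) = -198 + ((8 + 2*100 - 200) + 186) = -198 + ((8 + 200 - 200) + 186) = -198 + (8 + 186) = -198 + 194 = -4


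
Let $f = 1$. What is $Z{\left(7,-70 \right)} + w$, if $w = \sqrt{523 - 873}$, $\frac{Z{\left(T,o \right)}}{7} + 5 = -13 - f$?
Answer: $-133 + 5 i \sqrt{14} \approx -133.0 + 18.708 i$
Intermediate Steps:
$Z{\left(T,o \right)} = -133$ ($Z{\left(T,o \right)} = -35 + 7 \left(-13 - 1\right) = -35 + 7 \left(-14\right) = -35 - 98 = -133$)
$w = 5 i \sqrt{14}$ ($w = \sqrt{-350} = 5 i \sqrt{14} \approx 18.708 i$)
$Z{\left(7,-70 \right)} + w = -133 + 5 i \sqrt{14}$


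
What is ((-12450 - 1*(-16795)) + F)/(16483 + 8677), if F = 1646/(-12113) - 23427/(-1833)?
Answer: 16125558273/93105120940 ≈ 0.17320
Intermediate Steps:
F = 93584711/7401043 (F = 1646*(-1/12113) - 23427*(-1/1833) = -1646/12113 + 7809/611 = 93584711/7401043 ≈ 12.645)
((-12450 - 1*(-16795)) + F)/(16483 + 8677) = ((-12450 - 1*(-16795)) + 93584711/7401043)/(16483 + 8677) = ((-12450 + 16795) + 93584711/7401043)/25160 = (4345 + 93584711/7401043)*(1/25160) = (32251116546/7401043)*(1/25160) = 16125558273/93105120940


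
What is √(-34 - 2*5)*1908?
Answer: 3816*I*√11 ≈ 12656.0*I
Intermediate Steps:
√(-34 - 2*5)*1908 = √(-34 - 10)*1908 = √(-44)*1908 = (2*I*√11)*1908 = 3816*I*√11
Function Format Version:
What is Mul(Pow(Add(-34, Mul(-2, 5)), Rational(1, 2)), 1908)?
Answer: Mul(3816, I, Pow(11, Rational(1, 2))) ≈ Mul(12656., I)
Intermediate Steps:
Mul(Pow(Add(-34, Mul(-2, 5)), Rational(1, 2)), 1908) = Mul(Pow(Add(-34, -10), Rational(1, 2)), 1908) = Mul(Pow(-44, Rational(1, 2)), 1908) = Mul(Mul(2, I, Pow(11, Rational(1, 2))), 1908) = Mul(3816, I, Pow(11, Rational(1, 2)))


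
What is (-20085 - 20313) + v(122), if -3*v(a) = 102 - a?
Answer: -121174/3 ≈ -40391.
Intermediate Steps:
v(a) = -34 + a/3 (v(a) = -(102 - a)/3 = -34 + a/3)
(-20085 - 20313) + v(122) = (-20085 - 20313) + (-34 + (⅓)*122) = -40398 + (-34 + 122/3) = -40398 + 20/3 = -121174/3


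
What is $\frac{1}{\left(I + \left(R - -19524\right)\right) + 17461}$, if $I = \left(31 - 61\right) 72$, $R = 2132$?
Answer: $\frac{1}{36957} \approx 2.7058 \cdot 10^{-5}$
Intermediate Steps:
$I = -2160$ ($I = \left(-30\right) 72 = -2160$)
$\frac{1}{\left(I + \left(R - -19524\right)\right) + 17461} = \frac{1}{\left(-2160 + \left(2132 - -19524\right)\right) + 17461} = \frac{1}{\left(-2160 + \left(2132 + 19524\right)\right) + 17461} = \frac{1}{\left(-2160 + 21656\right) + 17461} = \frac{1}{19496 + 17461} = \frac{1}{36957}$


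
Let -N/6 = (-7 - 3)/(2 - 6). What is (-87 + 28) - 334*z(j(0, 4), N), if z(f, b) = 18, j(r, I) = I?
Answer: -6071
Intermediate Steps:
N = -15 (N = -6*(-7 - 3)/(2 - 6) = -(-60)/(-4) = -(-60)*(-1)/4 = -6*5/2 = -15)
(-87 + 28) - 334*z(j(0, 4), N) = (-87 + 28) - 334*18 = -59 - 6012 = -6071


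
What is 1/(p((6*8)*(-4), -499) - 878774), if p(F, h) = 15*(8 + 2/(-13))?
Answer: -13/11422532 ≈ -1.1381e-6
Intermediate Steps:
p(F, h) = 1530/13 (p(F, h) = 15*(8 + 2*(-1/13)) = 15*(8 - 2/13) = 15*(102/13) = 1530/13)
1/(p((6*8)*(-4), -499) - 878774) = 1/(1530/13 - 878774) = 1/(-11422532/13) = -13/11422532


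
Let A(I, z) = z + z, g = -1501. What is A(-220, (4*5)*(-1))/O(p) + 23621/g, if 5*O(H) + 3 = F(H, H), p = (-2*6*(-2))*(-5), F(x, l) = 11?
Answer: -774/19 ≈ -40.737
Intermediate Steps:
p = -120 (p = -12*(-2)*(-5) = 24*(-5) = -120)
O(H) = 8/5 (O(H) = -3/5 + (1/5)*11 = -3/5 + 11/5 = 8/5)
A(I, z) = 2*z
A(-220, (4*5)*(-1))/O(p) + 23621/g = (2*((4*5)*(-1)))/(8/5) + 23621/(-1501) = (2*(20*(-1)))*(5/8) + 23621*(-1/1501) = (2*(-20))*(5/8) - 299/19 = -40*5/8 - 299/19 = -25 - 299/19 = -774/19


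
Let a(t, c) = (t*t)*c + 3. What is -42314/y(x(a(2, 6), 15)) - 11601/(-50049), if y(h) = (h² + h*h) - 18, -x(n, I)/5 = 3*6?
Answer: -107224778/44994051 ≈ -2.3831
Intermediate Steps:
a(t, c) = 3 + c*t² (a(t, c) = t²*c + 3 = c*t² + 3 = 3 + c*t²)
x(n, I) = -90 (x(n, I) = -15*6 = -5*18 = -90)
y(h) = -18 + 2*h² (y(h) = (h² + h²) - 18 = 2*h² - 18 = -18 + 2*h²)
-42314/y(x(a(2, 6), 15)) - 11601/(-50049) = -42314/(-18 + 2*(-90)²) - 11601/(-50049) = -42314/(-18 + 2*8100) - 11601*(-1/50049) = -42314/(-18 + 16200) + 1289/5561 = -42314/16182 + 1289/5561 = -42314*1/16182 + 1289/5561 = -21157/8091 + 1289/5561 = -107224778/44994051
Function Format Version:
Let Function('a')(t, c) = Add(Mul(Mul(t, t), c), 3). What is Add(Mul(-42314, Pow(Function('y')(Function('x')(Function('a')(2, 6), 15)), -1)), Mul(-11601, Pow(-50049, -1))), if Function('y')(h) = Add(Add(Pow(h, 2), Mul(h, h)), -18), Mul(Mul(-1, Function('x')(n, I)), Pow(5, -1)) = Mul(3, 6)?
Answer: Rational(-107224778, 44994051) ≈ -2.3831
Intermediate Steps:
Function('a')(t, c) = Add(3, Mul(c, Pow(t, 2))) (Function('a')(t, c) = Add(Mul(Pow(t, 2), c), 3) = Add(Mul(c, Pow(t, 2)), 3) = Add(3, Mul(c, Pow(t, 2))))
Function('x')(n, I) = -90 (Function('x')(n, I) = Mul(-5, Mul(3, 6)) = Mul(-5, 18) = -90)
Function('y')(h) = Add(-18, Mul(2, Pow(h, 2))) (Function('y')(h) = Add(Add(Pow(h, 2), Pow(h, 2)), -18) = Add(Mul(2, Pow(h, 2)), -18) = Add(-18, Mul(2, Pow(h, 2))))
Add(Mul(-42314, Pow(Function('y')(Function('x')(Function('a')(2, 6), 15)), -1)), Mul(-11601, Pow(-50049, -1))) = Add(Mul(-42314, Pow(Add(-18, Mul(2, Pow(-90, 2))), -1)), Mul(-11601, Pow(-50049, -1))) = Add(Mul(-42314, Pow(Add(-18, Mul(2, 8100)), -1)), Mul(-11601, Rational(-1, 50049))) = Add(Mul(-42314, Pow(Add(-18, 16200), -1)), Rational(1289, 5561)) = Add(Mul(-42314, Pow(16182, -1)), Rational(1289, 5561)) = Add(Mul(-42314, Rational(1, 16182)), Rational(1289, 5561)) = Add(Rational(-21157, 8091), Rational(1289, 5561)) = Rational(-107224778, 44994051)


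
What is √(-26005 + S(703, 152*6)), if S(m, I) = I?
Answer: I*√25093 ≈ 158.41*I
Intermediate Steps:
√(-26005 + S(703, 152*6)) = √(-26005 + 152*6) = √(-26005 + 912) = √(-25093) = I*√25093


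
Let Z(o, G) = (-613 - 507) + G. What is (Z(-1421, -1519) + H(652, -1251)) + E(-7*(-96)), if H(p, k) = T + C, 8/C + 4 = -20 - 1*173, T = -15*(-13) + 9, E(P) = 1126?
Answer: -257881/197 ≈ -1309.0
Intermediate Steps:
Z(o, G) = -1120 + G
T = 204 (T = 195 + 9 = 204)
C = -8/197 (C = 8/(-4 + (-20 - 1*173)) = 8/(-4 + (-20 - 173)) = 8/(-4 - 193) = 8/(-197) = 8*(-1/197) = -8/197 ≈ -0.040609)
H(p, k) = 40180/197 (H(p, k) = 204 - 8/197 = 40180/197)
(Z(-1421, -1519) + H(652, -1251)) + E(-7*(-96)) = ((-1120 - 1519) + 40180/197) + 1126 = (-2639 + 40180/197) + 1126 = -479703/197 + 1126 = -257881/197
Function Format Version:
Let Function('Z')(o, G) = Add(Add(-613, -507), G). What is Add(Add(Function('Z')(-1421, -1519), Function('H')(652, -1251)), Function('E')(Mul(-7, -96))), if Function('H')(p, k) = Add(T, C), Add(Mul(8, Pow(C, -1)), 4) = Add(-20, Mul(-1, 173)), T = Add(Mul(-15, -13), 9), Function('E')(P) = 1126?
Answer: Rational(-257881, 197) ≈ -1309.0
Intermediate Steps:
Function('Z')(o, G) = Add(-1120, G)
T = 204 (T = Add(195, 9) = 204)
C = Rational(-8, 197) (C = Mul(8, Pow(Add(-4, Add(-20, Mul(-1, 173))), -1)) = Mul(8, Pow(Add(-4, Add(-20, -173)), -1)) = Mul(8, Pow(Add(-4, -193), -1)) = Mul(8, Pow(-197, -1)) = Mul(8, Rational(-1, 197)) = Rational(-8, 197) ≈ -0.040609)
Function('H')(p, k) = Rational(40180, 197) (Function('H')(p, k) = Add(204, Rational(-8, 197)) = Rational(40180, 197))
Add(Add(Function('Z')(-1421, -1519), Function('H')(652, -1251)), Function('E')(Mul(-7, -96))) = Add(Add(Add(-1120, -1519), Rational(40180, 197)), 1126) = Add(Add(-2639, Rational(40180, 197)), 1126) = Add(Rational(-479703, 197), 1126) = Rational(-257881, 197)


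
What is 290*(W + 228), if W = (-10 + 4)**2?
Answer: 76560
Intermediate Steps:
W = 36 (W = (-6)**2 = 36)
290*(W + 228) = 290*(36 + 228) = 290*264 = 76560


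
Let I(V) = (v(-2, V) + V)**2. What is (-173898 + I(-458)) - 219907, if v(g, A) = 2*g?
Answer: -180361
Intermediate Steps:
I(V) = (-4 + V)**2 (I(V) = (2*(-2) + V)**2 = (-4 + V)**2)
(-173898 + I(-458)) - 219907 = (-173898 + (-4 - 458)**2) - 219907 = (-173898 + (-462)**2) - 219907 = (-173898 + 213444) - 219907 = 39546 - 219907 = -180361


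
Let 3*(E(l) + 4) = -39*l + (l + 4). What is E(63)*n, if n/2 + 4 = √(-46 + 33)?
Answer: 19216/3 - 4804*I*√13/3 ≈ 6405.3 - 5773.7*I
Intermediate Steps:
n = -8 + 2*I*√13 (n = -8 + 2*√(-46 + 33) = -8 + 2*√(-13) = -8 + 2*(I*√13) = -8 + 2*I*√13 ≈ -8.0 + 7.2111*I)
E(l) = -8/3 - 38*l/3 (E(l) = -4 + (-39*l + (l + 4))/3 = -4 + (-39*l + (4 + l))/3 = -4 + (4 - 38*l)/3 = -4 + (4/3 - 38*l/3) = -8/3 - 38*l/3)
E(63)*n = (-8/3 - 38/3*63)*(-8 + 2*I*√13) = (-8/3 - 798)*(-8 + 2*I*√13) = -2402*(-8 + 2*I*√13)/3 = 19216/3 - 4804*I*√13/3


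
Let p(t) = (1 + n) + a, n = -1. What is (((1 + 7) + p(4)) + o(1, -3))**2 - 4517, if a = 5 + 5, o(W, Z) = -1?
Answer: -4228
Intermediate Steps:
a = 10
p(t) = 10 (p(t) = (1 - 1) + 10 = 0 + 10 = 10)
(((1 + 7) + p(4)) + o(1, -3))**2 - 4517 = (((1 + 7) + 10) - 1)**2 - 4517 = ((8 + 10) - 1)**2 - 4517 = (18 - 1)**2 - 4517 = 17**2 - 4517 = 289 - 4517 = -4228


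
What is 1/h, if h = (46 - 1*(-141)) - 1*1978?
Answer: -1/1791 ≈ -0.00055835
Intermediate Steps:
h = -1791 (h = (46 + 141) - 1978 = 187 - 1978 = -1791)
1/h = 1/(-1791) = -1/1791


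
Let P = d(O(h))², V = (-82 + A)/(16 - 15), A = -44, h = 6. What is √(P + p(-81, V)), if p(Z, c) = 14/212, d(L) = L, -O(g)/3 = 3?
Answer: √910858/106 ≈ 9.0037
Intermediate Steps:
O(g) = -9 (O(g) = -3*3 = -9)
V = -126 (V = (-82 - 44)/(16 - 15) = -126/1 = -126*1 = -126)
p(Z, c) = 7/106 (p(Z, c) = 14*(1/212) = 7/106)
P = 81 (P = (-9)² = 81)
√(P + p(-81, V)) = √(81 + 7/106) = √(8593/106) = √910858/106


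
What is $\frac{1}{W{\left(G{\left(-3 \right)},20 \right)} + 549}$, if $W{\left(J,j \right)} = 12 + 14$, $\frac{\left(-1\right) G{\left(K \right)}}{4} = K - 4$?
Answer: $\frac{1}{575} \approx 0.0017391$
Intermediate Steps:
$G{\left(K \right)} = 16 - 4 K$ ($G{\left(K \right)} = - 4 \left(K - 4\right) = - 4 \left(-4 + K\right) = 16 - 4 K$)
$W{\left(J,j \right)} = 26$
$\frac{1}{W{\left(G{\left(-3 \right)},20 \right)} + 549} = \frac{1}{26 + 549} = \frac{1}{575}$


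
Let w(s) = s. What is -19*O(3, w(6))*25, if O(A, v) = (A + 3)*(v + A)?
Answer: -25650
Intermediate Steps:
O(A, v) = (3 + A)*(A + v)
-19*O(3, w(6))*25 = -19*(3² + 3*3 + 3*6 + 3*6)*25 = -19*(9 + 9 + 18 + 18)*25 = -19*54*25 = -1026*25 = -25650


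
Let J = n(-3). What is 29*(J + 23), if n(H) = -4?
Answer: 551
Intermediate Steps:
J = -4
29*(J + 23) = 29*(-4 + 23) = 29*19 = 551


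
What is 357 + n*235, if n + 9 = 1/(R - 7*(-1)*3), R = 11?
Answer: -56021/32 ≈ -1750.7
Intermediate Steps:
n = -287/32 (n = -9 + 1/(11 - 7*(-1)*3) = -9 + 1/(11 + 7*3) = -9 + 1/(11 + 21) = -9 + 1/32 = -287/32 ≈ -8.9688)
357 + n*235 = 357 - 287/32*235 = 357 - 67445/32 = -56021/32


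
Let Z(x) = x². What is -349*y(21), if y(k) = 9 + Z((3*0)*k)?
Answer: -3141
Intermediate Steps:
y(k) = 9 (y(k) = 9 + ((3*0)*k)² = 9 + (0*k)² = 9 + 0² = 9 + 0 = 9)
-349*y(21) = -349*9 = -3141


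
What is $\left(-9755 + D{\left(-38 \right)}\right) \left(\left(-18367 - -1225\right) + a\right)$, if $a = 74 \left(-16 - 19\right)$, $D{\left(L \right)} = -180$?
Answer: $196037420$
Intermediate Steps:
$a = -2590$ ($a = 74 \left(-35\right) = -2590$)
$\left(-9755 + D{\left(-38 \right)}\right) \left(\left(-18367 - -1225\right) + a\right) = \left(-9755 - 180\right) \left(\left(-18367 - -1225\right) - 2590\right) = - 9935 \left(\left(-18367 + 1225\right) - 2590\right) = - 9935 \left(-17142 - 2590\right) = \left(-9935\right) \left(-19732\right) = 196037420$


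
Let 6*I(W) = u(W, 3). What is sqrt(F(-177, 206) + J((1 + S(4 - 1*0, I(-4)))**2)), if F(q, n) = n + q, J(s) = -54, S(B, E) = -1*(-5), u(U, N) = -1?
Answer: 5*I ≈ 5.0*I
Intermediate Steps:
I(W) = -1/6 (I(W) = (1/6)*(-1) = -1/6)
S(B, E) = 5
sqrt(F(-177, 206) + J((1 + S(4 - 1*0, I(-4)))**2)) = sqrt((206 - 177) - 54) = sqrt(29 - 54) = sqrt(-25) = 5*I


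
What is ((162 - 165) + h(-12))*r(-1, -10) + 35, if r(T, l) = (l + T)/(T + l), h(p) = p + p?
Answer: 8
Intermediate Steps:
h(p) = 2*p
r(T, l) = 1 (r(T, l) = (T + l)/(T + l) = 1)
((162 - 165) + h(-12))*r(-1, -10) + 35 = ((162 - 165) + 2*(-12))*1 + 35 = (-3 - 24)*1 + 35 = -27*1 + 35 = -27 + 35 = 8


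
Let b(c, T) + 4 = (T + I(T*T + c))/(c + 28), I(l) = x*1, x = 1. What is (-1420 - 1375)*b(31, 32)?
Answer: 567385/59 ≈ 9616.7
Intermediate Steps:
I(l) = 1 (I(l) = 1*1 = 1)
b(c, T) = -4 + (1 + T)/(28 + c) (b(c, T) = -4 + (T + 1)/(c + 28) = -4 + (1 + T)/(28 + c))
(-1420 - 1375)*b(31, 32) = (-1420 - 1375)*((-111 + 32 - 4*31)/(28 + 31)) = -2795*(-111 + 32 - 124)/59 = -2795*(-203)/59 = -2795*(-203/59) = 567385/59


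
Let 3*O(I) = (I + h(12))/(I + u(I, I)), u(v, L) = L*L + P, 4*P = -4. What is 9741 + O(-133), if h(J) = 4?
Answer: 171003212/17555 ≈ 9741.0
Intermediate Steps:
P = -1 (P = (¼)*(-4) = -1)
u(v, L) = -1 + L² (u(v, L) = L*L - 1 = L² - 1 = -1 + L²)
O(I) = (4 + I)/(3*(-1 + I + I²)) (O(I) = ((I + 4)/(I + (-1 + I²)))/3 = ((4 + I)/(-1 + I + I²))/3 = (4 + I)/(3*(-1 + I + I²)))
9741 + O(-133) = 9741 + (4 - 133)/(3*(-1 - 133 + (-133)²)) = 9741 + (⅓)*(-129)/(-1 - 133 + 17689) = 9741 + (⅓)*(-129)/17555 = 9741 + (⅓)*(1/17555)*(-129) = 9741 - 43/17555 = 171003212/17555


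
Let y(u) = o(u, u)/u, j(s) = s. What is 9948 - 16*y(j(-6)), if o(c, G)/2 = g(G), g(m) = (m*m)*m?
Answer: 8796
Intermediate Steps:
g(m) = m**3 (g(m) = m**2*m = m**3)
o(c, G) = 2*G**3
y(u) = 2*u**2 (y(u) = (2*u**3)/u = 2*u**2)
9948 - 16*y(j(-6)) = 9948 - 16*2*(-6)**2 = 9948 - 16*2*36 = 9948 - 16*72 = 9948 - 1*1152 = 9948 - 1152 = 8796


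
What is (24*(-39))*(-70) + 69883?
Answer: 135403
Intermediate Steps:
(24*(-39))*(-70) + 69883 = -936*(-70) + 69883 = 65520 + 69883 = 135403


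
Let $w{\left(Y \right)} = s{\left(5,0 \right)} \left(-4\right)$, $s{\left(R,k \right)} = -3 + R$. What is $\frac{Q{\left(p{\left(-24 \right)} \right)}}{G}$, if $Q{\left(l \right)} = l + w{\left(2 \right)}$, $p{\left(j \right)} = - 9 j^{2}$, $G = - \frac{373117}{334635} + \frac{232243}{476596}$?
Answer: $\frac{828049767172320}{100109433427} \approx 8271.4$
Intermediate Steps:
$G = - \frac{100109433427}{159485702460}$ ($G = \left(-373117\right) \frac{1}{334635} + 232243 \cdot \frac{1}{476596} = - \frac{373117}{334635} + \frac{232243}{476596} = - \frac{100109433427}{159485702460} \approx -0.6277$)
$w{\left(Y \right)} = -8$ ($w{\left(Y \right)} = \left(-3 + 5\right) \left(-4\right) = 2 \left(-4\right) = -8$)
$Q{\left(l \right)} = -8 + l$ ($Q{\left(l \right)} = l - 8 = -8 + l$)
$\frac{Q{\left(p{\left(-24 \right)} \right)}}{G} = \frac{-8 - 9 \left(-24\right)^{2}}{- \frac{100109433427}{159485702460}} = \left(-8 - 5184\right) \left(- \frac{159485702460}{100109433427}\right) = \left(-5192\right) \left(- \frac{159485702460}{100109433427}\right) = \frac{828049767172320}{100109433427}$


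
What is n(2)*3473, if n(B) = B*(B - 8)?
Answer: -41676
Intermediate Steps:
n(B) = B*(-8 + B)
n(2)*3473 = (2*(-8 + 2))*3473 = (2*(-6))*3473 = -12*3473 = -41676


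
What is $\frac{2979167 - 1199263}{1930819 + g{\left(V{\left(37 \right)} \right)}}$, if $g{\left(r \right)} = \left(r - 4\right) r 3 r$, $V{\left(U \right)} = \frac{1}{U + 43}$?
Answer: $\frac{130187264000}{141225618149} \approx 0.92184$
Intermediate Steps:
$V{\left(U \right)} = \frac{1}{43 + U}$
$g{\left(r \right)} = 3 r^{2} \left(-4 + r\right)$ ($g{\left(r \right)} = \left(r - 4\right) r 3 r = \left(-4 + r\right) r 3 r = r \left(-4 + r\right) 3 r = 3 r^{2} \left(-4 + r\right)$)
$\frac{2979167 - 1199263}{1930819 + g{\left(V{\left(37 \right)} \right)}} = \frac{2979167 - 1199263}{1930819 + 3 \left(\frac{1}{43 + 37}\right)^{2} \left(-4 + \frac{1}{43 + 37}\right)} = \frac{1779904}{1930819 + 3 \left(\frac{1}{80}\right)^{2} \left(-4 + \frac{1}{80}\right)} = \frac{1779904}{1930819 + \frac{3 \left(-4 + \frac{1}{80}\right)}{6400}} = \frac{1779904}{1930819 + 3 \cdot \frac{1}{6400} \left(- \frac{319}{80}\right)} = \frac{1779904}{1930819 - \frac{957}{512000}} = \frac{1779904}{\frac{988579327043}{512000}} = 1779904 \cdot \frac{512000}{988579327043} = \frac{130187264000}{141225618149}$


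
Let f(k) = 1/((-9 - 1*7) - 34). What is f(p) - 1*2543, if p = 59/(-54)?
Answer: -127151/50 ≈ -2543.0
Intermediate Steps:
p = -59/54 (p = 59*(-1/54) = -59/54 ≈ -1.0926)
f(k) = -1/50 (f(k) = 1/((-9 - 7) - 34) = 1/(-16 - 34) = 1/(-50) = -1/50)
f(p) - 1*2543 = -1/50 - 1*2543 = -1/50 - 2543 = -127151/50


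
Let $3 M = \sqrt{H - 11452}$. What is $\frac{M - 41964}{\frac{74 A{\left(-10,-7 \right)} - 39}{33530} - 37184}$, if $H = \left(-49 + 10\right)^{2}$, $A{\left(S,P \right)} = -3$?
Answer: $\frac{108234840}{95906137} - \frac{33530 i \sqrt{9931}}{3740339343} \approx 1.1285 - 0.00089335 i$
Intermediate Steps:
$H = 1521$ ($H = \left(-39\right)^{2} = 1521$)
$M = \frac{i \sqrt{9931}}{3}$ ($M = \frac{\sqrt{1521 - 11452}}{3} = \frac{\sqrt{-9931}}{3} = \frac{i \sqrt{9931}}{3} \approx 33.218 i$)
$\frac{M - 41964}{\frac{74 A{\left(-10,-7 \right)} - 39}{33530} - 37184} = \frac{\frac{i \sqrt{9931}}{3} - 41964}{\frac{74 \left(-3\right) - 39}{33530} - 37184} = \frac{-41964 + \frac{i \sqrt{9931}}{3}}{\left(-222 - 39\right) \frac{1}{33530} - 37184} = \frac{-41964 + \frac{i \sqrt{9931}}{3}}{\left(-261\right) \frac{1}{33530} - 37184} = \frac{-41964 + \frac{i \sqrt{9931}}{3}}{- \frac{261}{33530} - 37184} = \frac{-41964 + \frac{i \sqrt{9931}}{3}}{- \frac{1246779781}{33530}} = \left(-41964 + \frac{i \sqrt{9931}}{3}\right) \left(- \frac{33530}{1246779781}\right) = \frac{108234840}{95906137} - \frac{33530 i \sqrt{9931}}{3740339343}$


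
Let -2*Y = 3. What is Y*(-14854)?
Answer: 22281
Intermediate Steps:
Y = -3/2 (Y = -½*3 = -3/2 ≈ -1.5000)
Y*(-14854) = -3/2*(-14854) = 22281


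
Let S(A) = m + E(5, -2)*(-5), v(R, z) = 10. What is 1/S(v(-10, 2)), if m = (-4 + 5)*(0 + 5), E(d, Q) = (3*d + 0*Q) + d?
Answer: -1/95 ≈ -0.010526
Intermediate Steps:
E(d, Q) = 4*d (E(d, Q) = (3*d + 0) + d = 3*d + d = 4*d)
m = 5 (m = 1*5 = 5)
S(A) = -95 (S(A) = 5 + (4*5)*(-5) = 5 + 20*(-5) = 5 - 100 = -95)
1/S(v(-10, 2)) = 1/(-95) = -1/95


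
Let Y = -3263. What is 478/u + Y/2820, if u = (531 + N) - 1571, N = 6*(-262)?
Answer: -2467729/1841460 ≈ -1.3401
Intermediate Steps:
N = -1572
u = -2612 (u = (531 - 1572) - 1571 = -1041 - 1571 = -2612)
478/u + Y/2820 = 478/(-2612) - 3263/2820 = 478*(-1/2612) - 3263*1/2820 = -239/1306 - 3263/2820 = -2467729/1841460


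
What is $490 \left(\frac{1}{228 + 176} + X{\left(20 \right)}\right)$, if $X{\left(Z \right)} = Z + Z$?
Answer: $\frac{3959445}{202} \approx 19601.0$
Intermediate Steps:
$X{\left(Z \right)} = 2 Z$
$490 \left(\frac{1}{228 + 176} + X{\left(20 \right)}\right) = 490 \left(\frac{1}{228 + 176} + 2 \cdot 20\right) = 490 \left(\frac{1}{404} + 40\right) = 490 \cdot \frac{16161}{404} = \frac{3959445}{202}$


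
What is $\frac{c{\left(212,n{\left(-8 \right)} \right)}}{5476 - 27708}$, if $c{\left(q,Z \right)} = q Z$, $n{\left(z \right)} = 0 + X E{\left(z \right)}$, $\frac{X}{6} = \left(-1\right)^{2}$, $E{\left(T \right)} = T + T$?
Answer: $\frac{2544}{2779} \approx 0.91544$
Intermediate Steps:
$E{\left(T \right)} = 2 T$
$X = 6$ ($X = 6 \left(-1\right)^{2} = 6 \cdot 1 = 6$)
$n{\left(z \right)} = 12 z$ ($n{\left(z \right)} = 0 + 6 \cdot 2 z = 0 + 12 z = 12 z$)
$c{\left(q,Z \right)} = Z q$
$\frac{c{\left(212,n{\left(-8 \right)} \right)}}{5476 - 27708} = \frac{12 \left(-8\right) 212}{5476 - 27708} = \frac{\left(-96\right) 212}{-22232} = \left(-20352\right) \left(- \frac{1}{22232}\right) = \frac{2544}{2779}$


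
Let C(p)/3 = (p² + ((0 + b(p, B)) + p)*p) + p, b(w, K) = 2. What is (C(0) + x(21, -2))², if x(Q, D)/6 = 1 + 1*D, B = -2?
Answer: 36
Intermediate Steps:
x(Q, D) = 6 + 6*D (x(Q, D) = 6*(1 + 1*D) = 6*(1 + D) = 6 + 6*D)
C(p) = 3*p + 3*p² + 3*p*(2 + p) (C(p) = 3*((p² + ((0 + 2) + p)*p) + p) = 3*((p² + (2 + p)*p) + p) = 3*((p² + p*(2 + p)) + p) = 3*(p + p² + p*(2 + p)) = 3*p + 3*p² + 3*p*(2 + p))
(C(0) + x(21, -2))² = (3*0*(3 + 2*0) + (6 + 6*(-2)))² = (3*0*(3 + 0) + (6 - 12))² = (3*0*3 - 6)² = (0 - 6)² = (-6)² = 36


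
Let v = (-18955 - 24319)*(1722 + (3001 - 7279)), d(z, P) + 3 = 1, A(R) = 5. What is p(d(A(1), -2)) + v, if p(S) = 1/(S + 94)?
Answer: 10175967649/92 ≈ 1.1061e+8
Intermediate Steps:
d(z, P) = -2 (d(z, P) = -3 + 1 = -2)
p(S) = 1/(94 + S)
v = 110608344 (v = -43274*(1722 - 4278) = -43274*(-2556) = 110608344)
p(d(A(1), -2)) + v = 1/(94 - 2) + 110608344 = 1/92 + 110608344 = 10175967649/92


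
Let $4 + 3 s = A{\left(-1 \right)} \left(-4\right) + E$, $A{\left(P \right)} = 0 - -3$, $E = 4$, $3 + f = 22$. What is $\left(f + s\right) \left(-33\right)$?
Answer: $-495$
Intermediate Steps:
$f = 19$ ($f = -3 + 22 = 19$)
$A{\left(P \right)} = 3$ ($A{\left(P \right)} = 0 + 3 = 3$)
$s = -4$ ($s = - \frac{4}{3} + \frac{3 \left(-4\right) + 4}{3} = - \frac{4}{3} + \frac{-12 + 4}{3} = - \frac{4}{3} + \frac{1}{3} \left(-8\right) = - \frac{4}{3} - \frac{8}{3} = -4$)
$\left(f + s\right) \left(-33\right) = \left(19 - 4\right) \left(-33\right) = 15 \left(-33\right) = -495$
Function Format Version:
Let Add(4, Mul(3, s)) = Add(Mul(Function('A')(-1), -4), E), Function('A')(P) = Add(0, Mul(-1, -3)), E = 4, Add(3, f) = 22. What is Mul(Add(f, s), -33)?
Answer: -495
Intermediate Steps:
f = 19 (f = Add(-3, 22) = 19)
Function('A')(P) = 3 (Function('A')(P) = Add(0, 3) = 3)
s = -4 (s = Add(Rational(-4, 3), Mul(Rational(1, 3), Add(Mul(3, -4), 4))) = Add(Rational(-4, 3), Mul(Rational(1, 3), Add(-12, 4))) = Add(Rational(-4, 3), Mul(Rational(1, 3), -8)) = Add(Rational(-4, 3), Rational(-8, 3)) = -4)
Mul(Add(f, s), -33) = Mul(Add(19, -4), -33) = Mul(15, -33) = -495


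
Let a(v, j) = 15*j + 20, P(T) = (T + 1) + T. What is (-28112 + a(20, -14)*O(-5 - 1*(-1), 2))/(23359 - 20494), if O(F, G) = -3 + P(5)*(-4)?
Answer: -6394/955 ≈ -6.6953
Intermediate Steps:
P(T) = 1 + 2*T (P(T) = (1 + T) + T = 1 + 2*T)
a(v, j) = 20 + 15*j
O(F, G) = -47 (O(F, G) = -3 + (1 + 2*5)*(-4) = -3 + (1 + 10)*(-4) = -3 + 11*(-4) = -3 - 44 = -47)
(-28112 + a(20, -14)*O(-5 - 1*(-1), 2))/(23359 - 20494) = (-28112 + (20 + 15*(-14))*(-47))/(23359 - 20494) = (-28112 + (20 - 210)*(-47))/2865 = (-28112 - 190*(-47))*(1/2865) = (-28112 + 8930)*(1/2865) = -19182*1/2865 = -6394/955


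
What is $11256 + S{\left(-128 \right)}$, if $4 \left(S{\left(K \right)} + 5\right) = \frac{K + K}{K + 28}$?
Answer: $\frac{281291}{25} \approx 11252.0$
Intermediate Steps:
$S{\left(K \right)} = -5 + \frac{K}{2 \left(28 + K\right)}$ ($S{\left(K \right)} = -5 + \frac{\left(K + K\right) \frac{1}{K + 28}}{4} = -5 + \frac{2 K \frac{1}{28 + K}}{4} = -5 + \frac{K}{2 \left(28 + K\right)}$)
$11256 + S{\left(-128 \right)} = 11256 + \frac{-280 - -1152}{2 \left(28 - 128\right)} = 11256 + \frac{-280 + 1152}{2 \left(-100\right)} = 11256 + \frac{1}{2} \left(- \frac{1}{100}\right) 872 = 11256 - \frac{109}{25} = \frac{281291}{25}$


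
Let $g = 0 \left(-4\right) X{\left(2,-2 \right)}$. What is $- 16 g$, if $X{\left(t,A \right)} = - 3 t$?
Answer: $0$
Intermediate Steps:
$g = 0$ ($g = 0 \left(-4\right) \left(\left(-3\right) 2\right) = 0 \left(-6\right) = 0$)
$- 16 g = \left(-16\right) 0 = 0$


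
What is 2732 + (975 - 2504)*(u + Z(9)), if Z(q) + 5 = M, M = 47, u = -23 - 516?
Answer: 762645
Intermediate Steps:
u = -539
Z(q) = 42 (Z(q) = -5 + 47 = 42)
2732 + (975 - 2504)*(u + Z(9)) = 2732 + (975 - 2504)*(-539 + 42) = 2732 - 1529*(-497) = 2732 + 759913 = 762645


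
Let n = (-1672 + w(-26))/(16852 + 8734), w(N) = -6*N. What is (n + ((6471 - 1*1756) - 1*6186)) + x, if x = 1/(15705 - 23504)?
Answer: -13342857212/9070237 ≈ -1471.1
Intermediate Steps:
n = -758/12793 (n = (-1672 - 6*(-26))/(16852 + 8734) = (-1672 + 156)/25586 = -1516*1/25586 = -758/12793 ≈ -0.059251)
x = -1/7799 (x = 1/(-7799) = -1/7799 ≈ -0.00012822)
(n + ((6471 - 1*1756) - 1*6186)) + x = (-758/12793 + ((6471 - 1*1756) - 1*6186)) - 1/7799 = (-758/12793 + ((6471 - 1756) - 6186)) - 1/7799 = (-758/12793 + (4715 - 6186)) - 1/7799 = (-758/12793 - 1471) - 1/7799 = -18819261/12793 - 1/7799 = -13342857212/9070237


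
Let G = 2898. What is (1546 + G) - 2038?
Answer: 2406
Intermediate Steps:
(1546 + G) - 2038 = (1546 + 2898) - 2038 = 4444 - 2038 = 2406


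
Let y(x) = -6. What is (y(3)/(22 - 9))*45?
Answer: -270/13 ≈ -20.769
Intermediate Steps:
(y(3)/(22 - 9))*45 = -6/(22 - 9)*45 = -6/13*45 = -270/13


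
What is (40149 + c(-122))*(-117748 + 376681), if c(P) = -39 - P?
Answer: 10417392456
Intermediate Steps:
(40149 + c(-122))*(-117748 + 376681) = (40149 + (-39 - 1*(-122)))*(-117748 + 376681) = (40149 + (-39 + 122))*258933 = (40149 + 83)*258933 = 40232*258933 = 10417392456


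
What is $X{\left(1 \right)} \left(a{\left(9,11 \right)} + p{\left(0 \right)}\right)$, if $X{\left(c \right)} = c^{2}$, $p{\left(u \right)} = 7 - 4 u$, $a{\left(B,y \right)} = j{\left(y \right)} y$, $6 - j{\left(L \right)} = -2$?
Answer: $95$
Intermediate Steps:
$j{\left(L \right)} = 8$ ($j{\left(L \right)} = 6 - -2 = 6 + 2 = 8$)
$a{\left(B,y \right)} = 8 y$
$p{\left(u \right)} = 7 - 4 u$
$X{\left(1 \right)} \left(a{\left(9,11 \right)} + p{\left(0 \right)}\right) = 1^{2} \left(8 \cdot 11 + \left(7 - 0\right)\right) = 1 \left(88 + \left(7 + 0\right)\right) = 1 \left(88 + 7\right) = 1 \cdot 95 = 95$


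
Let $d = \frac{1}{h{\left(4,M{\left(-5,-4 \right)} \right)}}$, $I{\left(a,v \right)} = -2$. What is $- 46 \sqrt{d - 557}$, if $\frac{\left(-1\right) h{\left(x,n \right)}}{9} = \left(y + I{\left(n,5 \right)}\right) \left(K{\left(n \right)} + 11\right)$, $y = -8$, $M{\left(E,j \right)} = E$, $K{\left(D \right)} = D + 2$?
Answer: $- \frac{23 i \sqrt{2005195}}{30} \approx - 1085.6 i$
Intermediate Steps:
$K{\left(D \right)} = 2 + D$
$h{\left(x,n \right)} = 1170 + 90 n$ ($h{\left(x,n \right)} = - 9 \left(-8 - 2\right) \left(\left(2 + n\right) + 11\right) = - 9 \left(- 10 \left(13 + n\right)\right) = - 9 \left(-130 - 10 n\right) = 1170 + 90 n$)
$d = \frac{1}{720}$ ($d = \frac{1}{1170 + 90 \left(-5\right)} = \frac{1}{1170 - 450} = \frac{1}{720} \approx 0.0013889$)
$- 46 \sqrt{d - 557} = - 46 \sqrt{\frac{1}{720} - 557} = - 46 \sqrt{- \frac{401039}{720}} = - 46 \frac{i \sqrt{2005195}}{60} = - \frac{23 i \sqrt{2005195}}{30}$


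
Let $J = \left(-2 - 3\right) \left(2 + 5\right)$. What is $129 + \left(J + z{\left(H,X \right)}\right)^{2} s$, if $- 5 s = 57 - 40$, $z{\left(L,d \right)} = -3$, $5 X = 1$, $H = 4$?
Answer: $- \frac{23903}{5} \approx -4780.6$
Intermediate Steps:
$X = \frac{1}{5}$ ($X = \frac{1}{5} \cdot 1 = \frac{1}{5} \approx 0.2$)
$s = - \frac{17}{5}$ ($s = - \frac{57 - 40}{5} = \left(- \frac{1}{5}\right) 17 = - \frac{17}{5} \approx -3.4$)
$J = -35$ ($J = \left(-5\right) 7 = -35$)
$129 + \left(J + z{\left(H,X \right)}\right)^{2} s = 129 + \left(-35 - 3\right)^{2} \left(- \frac{17}{5}\right) = 129 + \left(-38\right)^{2} \left(- \frac{17}{5}\right) = 129 + 1444 \left(- \frac{17}{5}\right) = 129 - \frac{24548}{5} = - \frac{23903}{5}$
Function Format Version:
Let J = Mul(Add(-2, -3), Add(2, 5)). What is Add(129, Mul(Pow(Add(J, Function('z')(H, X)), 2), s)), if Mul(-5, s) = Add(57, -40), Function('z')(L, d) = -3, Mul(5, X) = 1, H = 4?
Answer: Rational(-23903, 5) ≈ -4780.6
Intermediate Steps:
X = Rational(1, 5) (X = Mul(Rational(1, 5), 1) = Rational(1, 5) ≈ 0.20000)
s = Rational(-17, 5) (s = Mul(Rational(-1, 5), Add(57, -40)) = Mul(Rational(-1, 5), 17) = Rational(-17, 5) ≈ -3.4000)
J = -35 (J = Mul(-5, 7) = -35)
Add(129, Mul(Pow(Add(J, Function('z')(H, X)), 2), s)) = Add(129, Mul(Pow(Add(-35, -3), 2), Rational(-17, 5))) = Add(129, Mul(Pow(-38, 2), Rational(-17, 5))) = Add(129, Mul(1444, Rational(-17, 5))) = Add(129, Rational(-24548, 5)) = Rational(-23903, 5)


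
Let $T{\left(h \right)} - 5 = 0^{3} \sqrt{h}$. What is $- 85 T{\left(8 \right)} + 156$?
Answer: $-269$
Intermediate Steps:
$T{\left(h \right)} = 5$ ($T{\left(h \right)} = 5 + 0^{3} \sqrt{h} = 5 + 0 \sqrt{h} = 5 + 0 = 5$)
$- 85 T{\left(8 \right)} + 156 = \left(-85\right) 5 + 156 = -425 + 156 = -269$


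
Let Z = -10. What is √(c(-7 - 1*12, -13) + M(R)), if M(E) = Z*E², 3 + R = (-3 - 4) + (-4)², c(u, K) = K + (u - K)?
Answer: I*√379 ≈ 19.468*I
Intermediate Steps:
c(u, K) = u
R = 6 (R = -3 + ((-3 - 4) + (-4)²) = -3 + (-7 + 16) = -3 + 9 = 6)
M(E) = -10*E²
√(c(-7 - 1*12, -13) + M(R)) = √((-7 - 1*12) - 10*6²) = √((-7 - 12) - 10*36) = √(-19 - 360) = √(-379) = I*√379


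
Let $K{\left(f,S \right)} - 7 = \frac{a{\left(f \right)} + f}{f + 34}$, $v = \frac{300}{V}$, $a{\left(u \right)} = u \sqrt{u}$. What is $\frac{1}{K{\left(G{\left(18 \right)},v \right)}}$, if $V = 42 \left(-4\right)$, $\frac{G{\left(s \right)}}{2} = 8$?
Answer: $\frac{5}{43} \approx 0.11628$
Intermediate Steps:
$a{\left(u \right)} = u^{\frac{3}{2}}$
$G{\left(s \right)} = 16$ ($G{\left(s \right)} = 2 \cdot 8 = 16$)
$V = -168$
$v = - \frac{25}{14}$ ($v = \frac{300}{-168} = 300 \left(- \frac{1}{168}\right) = - \frac{25}{14} \approx -1.7857$)
$K{\left(f,S \right)} = 7 + \frac{f + f^{\frac{3}{2}}}{34 + f}$ ($K{\left(f,S \right)} = 7 + \frac{f^{\frac{3}{2}} + f}{f + 34} = 7 + \frac{f + f^{\frac{3}{2}}}{34 + f}$)
$\frac{1}{K{\left(G{\left(18 \right)},v \right)}} = \frac{1}{\frac{1}{34 + 16} \left(238 + 16^{\frac{3}{2}} + 8 \cdot 16\right)} = \frac{1}{\frac{1}{50} \left(238 + 64 + 128\right)} = \frac{1}{\frac{1}{50} \cdot 430} = \frac{1}{\frac{43}{5}} = \frac{5}{43}$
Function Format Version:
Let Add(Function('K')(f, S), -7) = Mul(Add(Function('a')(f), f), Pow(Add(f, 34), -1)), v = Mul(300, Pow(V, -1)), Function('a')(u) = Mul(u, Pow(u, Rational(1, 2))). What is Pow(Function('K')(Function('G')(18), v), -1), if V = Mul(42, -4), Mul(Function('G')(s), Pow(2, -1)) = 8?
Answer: Rational(5, 43) ≈ 0.11628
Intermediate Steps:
Function('a')(u) = Pow(u, Rational(3, 2))
Function('G')(s) = 16 (Function('G')(s) = Mul(2, 8) = 16)
V = -168
v = Rational(-25, 14) (v = Mul(300, Pow(-168, -1)) = Mul(300, Rational(-1, 168)) = Rational(-25, 14) ≈ -1.7857)
Function('K')(f, S) = Add(7, Mul(Pow(Add(34, f), -1), Add(f, Pow(f, Rational(3, 2))))) (Function('K')(f, S) = Add(7, Mul(Add(Pow(f, Rational(3, 2)), f), Pow(Add(f, 34), -1))) = Add(7, Mul(Add(f, Pow(f, Rational(3, 2))), Pow(Add(34, f), -1))) = Add(7, Mul(Pow(Add(34, f), -1), Add(f, Pow(f, Rational(3, 2))))))
Pow(Function('K')(Function('G')(18), v), -1) = Pow(Mul(Pow(Add(34, 16), -1), Add(238, Pow(16, Rational(3, 2)), Mul(8, 16))), -1) = Pow(Mul(Pow(50, -1), Add(238, 64, 128)), -1) = Pow(Mul(Rational(1, 50), 430), -1) = Pow(Rational(43, 5), -1) = Rational(5, 43)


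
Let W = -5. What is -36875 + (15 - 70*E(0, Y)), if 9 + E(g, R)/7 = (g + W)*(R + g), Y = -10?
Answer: -56950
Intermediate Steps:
E(g, R) = -63 + 7*(-5 + g)*(R + g) (E(g, R) = -63 + 7*((g - 5)*(R + g)) = -63 + 7*((-5 + g)*(R + g)) = -63 + 7*(-5 + g)*(R + g))
-36875 + (15 - 70*E(0, Y)) = -36875 + (15 - 70*(-63 - 35*(-10) - 35*0 + 7*0² + 7*(-10)*0)) = -36875 + (15 - 70*(-63 + 350 + 0 + 7*0 + 0)) = -36875 + (15 - 70*(-63 + 350 + 0 + 0 + 0)) = -36875 + (15 - 70*287) = -36875 + (15 - 20090) = -36875 - 20075 = -56950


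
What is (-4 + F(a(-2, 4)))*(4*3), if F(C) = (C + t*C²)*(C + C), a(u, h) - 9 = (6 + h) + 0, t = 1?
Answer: 173232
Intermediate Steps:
a(u, h) = 15 + h (a(u, h) = 9 + ((6 + h) + 0) = 9 + (6 + h) = 15 + h)
F(C) = 2*C*(C + C²) (F(C) = (C + 1*C²)*(C + C) = (C + C²)*(2*C) = 2*C*(C + C²))
(-4 + F(a(-2, 4)))*(4*3) = (-4 + 2*(15 + 4)²*(1 + (15 + 4)))*(4*3) = (-4 + 2*19²*(1 + 19))*12 = (-4 + 2*361*20)*12 = (-4 + 14440)*12 = 14436*12 = 173232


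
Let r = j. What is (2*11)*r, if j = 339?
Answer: 7458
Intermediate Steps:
r = 339
(2*11)*r = (2*11)*339 = 22*339 = 7458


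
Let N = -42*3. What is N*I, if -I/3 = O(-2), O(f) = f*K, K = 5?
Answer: -3780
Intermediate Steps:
O(f) = 5*f (O(f) = f*5 = 5*f)
N = -126
I = 30 (I = -15*(-2) = -3*(-10) = 30)
N*I = -126*30 = -3780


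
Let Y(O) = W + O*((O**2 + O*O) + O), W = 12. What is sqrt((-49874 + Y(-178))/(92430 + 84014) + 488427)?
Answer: sqrt(3800988227329566)/88222 ≈ 698.83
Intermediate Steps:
Y(O) = 12 + O*(O + 2*O**2) (Y(O) = 12 + O*((O**2 + O*O) + O) = 12 + O*((O**2 + O**2) + O) = 12 + O*(2*O**2 + O) = 12 + O*(O + 2*O**2))
sqrt((-49874 + Y(-178))/(92430 + 84014) + 488427) = sqrt((-49874 + (12 + (-178)**2 + 2*(-178)**3))/(92430 + 84014) + 488427) = sqrt((-49874 + (12 + 31684 + 2*(-5639752)))/176444 + 488427) = sqrt((-49874 + (12 + 31684 - 11279504))*(1/176444) + 488427) = sqrt((-49874 - 11247808)*(1/176444) + 488427) = sqrt(-11297682*1/176444 + 488427) = sqrt(-5648841/88222 + 488427) = sqrt(43084357953/88222) = sqrt(3800988227329566)/88222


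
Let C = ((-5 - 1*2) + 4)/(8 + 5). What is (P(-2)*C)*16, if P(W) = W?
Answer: 96/13 ≈ 7.3846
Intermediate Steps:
C = -3/13 (C = ((-5 - 2) + 4)/13 = (-7 + 4)*(1/13) = -3*1/13 = -3/13 ≈ -0.23077)
(P(-2)*C)*16 = -2*(-3/13)*16 = (6/13)*16 = 96/13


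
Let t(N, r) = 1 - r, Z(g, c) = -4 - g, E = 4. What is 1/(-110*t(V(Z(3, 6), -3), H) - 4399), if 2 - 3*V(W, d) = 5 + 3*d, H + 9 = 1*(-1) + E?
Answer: -1/5169 ≈ -0.00019346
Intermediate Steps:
H = -6 (H = -9 + (1*(-1) + 4) = -9 + (-1 + 4) = -9 + 3 = -6)
V(W, d) = -1 - d (V(W, d) = 2/3 - (5 + 3*d)/3 = 2/3 + (-5/3 - d) = -1 - d)
1/(-110*t(V(Z(3, 6), -3), H) - 4399) = 1/(-110*(1 - 1*(-6)) - 4399) = 1/(-110*(1 + 6) - 4399) = 1/(-110*7 - 4399) = 1/(-770 - 4399) = 1/(-5169) = -1/5169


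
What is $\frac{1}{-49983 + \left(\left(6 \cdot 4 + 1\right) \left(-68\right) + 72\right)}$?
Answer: $- \frac{1}{51611} \approx -1.9376 \cdot 10^{-5}$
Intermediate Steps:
$\frac{1}{-49983 + \left(\left(6 \cdot 4 + 1\right) \left(-68\right) + 72\right)} = \frac{1}{-49983 + \left(\left(24 + 1\right) \left(-68\right) + 72\right)} = \frac{1}{-49983 + \left(25 \left(-68\right) + 72\right)} = \frac{1}{-49983 + \left(-1700 + 72\right)} = \frac{1}{-49983 - 1628} = \frac{1}{-51611} = - \frac{1}{51611}$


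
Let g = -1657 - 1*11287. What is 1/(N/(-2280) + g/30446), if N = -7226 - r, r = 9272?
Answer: 17354220/118196447 ≈ 0.14683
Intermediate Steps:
g = -12944 (g = -1657 - 11287 = -12944)
N = -16498 (N = -7226 - 1*9272 = -7226 - 9272 = -16498)
1/(N/(-2280) + g/30446) = 1/(-16498/(-2280) - 12944/30446) = 1/(-16498*(-1/2280) - 12944*1/30446) = 1/(8249/1140 - 6472/15223) = 1/(118196447/17354220) = 17354220/118196447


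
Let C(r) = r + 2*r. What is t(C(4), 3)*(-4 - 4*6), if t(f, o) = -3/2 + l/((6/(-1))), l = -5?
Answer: 56/3 ≈ 18.667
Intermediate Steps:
C(r) = 3*r
t(f, o) = -⅔ (t(f, o) = -3/2 - 5/(6/(-1)) = -3*½ - 5/(6*(-1)) = -3/2 - 5/(-6) = -3/2 - 5*(-⅙) = -3/2 + ⅚ = -⅔)
t(C(4), 3)*(-4 - 4*6) = -2*(-4 - 4*6)/3 = -2*(-4 - 24)/3 = -⅔*(-28) = 56/3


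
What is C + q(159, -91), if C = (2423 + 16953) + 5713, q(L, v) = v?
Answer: 24998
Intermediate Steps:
C = 25089 (C = 19376 + 5713 = 25089)
C + q(159, -91) = 25089 - 91 = 24998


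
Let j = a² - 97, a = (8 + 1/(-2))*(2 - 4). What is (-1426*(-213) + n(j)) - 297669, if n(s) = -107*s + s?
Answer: -7499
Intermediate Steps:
a = -15 (a = (8 + 1*(-½))*(-2) = (8 - ½)*(-2) = (15/2)*(-2) = -15)
j = 128 (j = (-15)² - 97 = 225 - 97 = 128)
n(s) = -106*s
(-1426*(-213) + n(j)) - 297669 = (-1426*(-213) - 106*128) - 297669 = (303738 - 13568) - 297669 = 290170 - 297669 = -7499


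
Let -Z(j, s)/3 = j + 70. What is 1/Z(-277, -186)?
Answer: 1/621 ≈ 0.0016103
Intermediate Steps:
Z(j, s) = -210 - 3*j (Z(j, s) = -3*(j + 70) = -3*(70 + j) = -210 - 3*j)
1/Z(-277, -186) = 1/(-210 - 3*(-277)) = 1/(-210 + 831) = 1/621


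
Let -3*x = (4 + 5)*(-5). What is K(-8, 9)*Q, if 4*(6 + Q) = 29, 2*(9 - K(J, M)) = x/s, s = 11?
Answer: 915/88 ≈ 10.398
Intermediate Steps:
x = 15 (x = -(4 + 5)*(-5)/3 = -3*(-5) = -⅓*(-45) = 15)
K(J, M) = 183/22 (K(J, M) = 9 - 15/(2*11) = 9 - ½*15/11 = 9 - 15/22 = 183/22)
Q = 5/4 (Q = -6 + (¼)*29 = -6 + 29/4 = 5/4 ≈ 1.2500)
K(-8, 9)*Q = (183/22)*(5/4) = 915/88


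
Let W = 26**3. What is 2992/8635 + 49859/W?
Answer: 43919987/13797160 ≈ 3.1833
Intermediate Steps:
W = 17576
2992/8635 + 49859/W = 2992/8635 + 49859/17576 = 2992*(1/8635) + 49859*(1/17576) = 272/785 + 49859/17576 = 43919987/13797160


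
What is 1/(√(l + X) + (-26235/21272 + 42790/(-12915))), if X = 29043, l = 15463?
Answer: 1247817932095896/12209266818124730245 + 51323277473520192*√154/134301934999372032695 ≈ 0.0048445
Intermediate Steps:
1/(√(l + X) + (-26235/21272 + 42790/(-12915))) = 1/(√(15463 + 29043) + (-26235/21272 + 42790/(-12915))) = 1/(√44506 + (-26235*1/21272 + 42790*(-1/12915))) = 1/(17*√154 + (-26235/21272 - 8558/2583)) = 1/(17*√154 - 249810781/54945576) = 1/(-249810781/54945576 + 17*√154)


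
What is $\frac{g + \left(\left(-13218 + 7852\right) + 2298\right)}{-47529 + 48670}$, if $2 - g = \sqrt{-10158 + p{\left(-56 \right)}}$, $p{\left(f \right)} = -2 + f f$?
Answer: $- \frac{438}{163} - \frac{4 i \sqrt{439}}{1141} \approx -2.6871 - 0.073452 i$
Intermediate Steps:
$p{\left(f \right)} = -2 + f^{2}$
$g = 2 - 4 i \sqrt{439}$ ($g = 2 - \sqrt{-10158 - \left(2 - \left(-56\right)^{2}\right)} = 2 - \sqrt{-10158 + \left(-2 + 3136\right)} = 2 - \sqrt{-10158 + 3134} = 2 - \sqrt{-7024} = 2 - 4 i \sqrt{439} \approx 2.0 - 83.809 i$)
$\frac{g + \left(\left(-13218 + 7852\right) + 2298\right)}{-47529 + 48670} = \frac{\left(2 - 4 i \sqrt{439}\right) + \left(\left(-13218 + 7852\right) + 2298\right)}{-47529 + 48670} = \frac{\left(2 - 4 i \sqrt{439}\right) + \left(-5366 + 2298\right)}{1141} = \left(\left(2 - 4 i \sqrt{439}\right) - 3068\right) \frac{1}{1141} = \left(-3066 - 4 i \sqrt{439}\right) \frac{1}{1141} = - \frac{438}{163} - \frac{4 i \sqrt{439}}{1141}$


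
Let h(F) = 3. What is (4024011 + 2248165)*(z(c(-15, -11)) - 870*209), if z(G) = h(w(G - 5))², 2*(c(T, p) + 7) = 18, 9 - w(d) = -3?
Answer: -1140413312496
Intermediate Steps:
w(d) = 12 (w(d) = 9 - 1*(-3) = 9 + 3 = 12)
c(T, p) = 2 (c(T, p) = -7 + (½)*18 = -7 + 9 = 2)
z(G) = 9 (z(G) = 3² = 9)
(4024011 + 2248165)*(z(c(-15, -11)) - 870*209) = (4024011 + 2248165)*(9 - 870*209) = 6272176*(9 - 181830) = 6272176*(-181821) = -1140413312496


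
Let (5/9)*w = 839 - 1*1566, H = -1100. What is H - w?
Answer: 1043/5 ≈ 208.60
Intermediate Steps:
w = -6543/5 (w = 9*(839 - 1*1566)/5 = 9*(839 - 1566)/5 = (9/5)*(-727) = -6543/5 ≈ -1308.6)
H - w = -1100 - 1*(-6543/5) = -1100 + 6543/5 = 1043/5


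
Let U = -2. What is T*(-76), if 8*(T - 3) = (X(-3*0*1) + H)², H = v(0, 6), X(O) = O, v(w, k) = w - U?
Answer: -266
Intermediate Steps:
v(w, k) = 2 + w (v(w, k) = w - 1*(-2) = w + 2 = 2 + w)
H = 2 (H = 2 + 0 = 2)
T = 7/2 (T = 3 + (-3*0*1 + 2)²/8 = 3 + (0*1 + 2)²/8 = 3 + (0 + 2)²/8 = 3 + (⅛)*2² = 3 + (⅛)*4 = 3 + ½ = 7/2 ≈ 3.5000)
T*(-76) = (7/2)*(-76) = -266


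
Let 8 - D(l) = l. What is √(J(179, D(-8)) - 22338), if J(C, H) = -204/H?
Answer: I*√89403/2 ≈ 149.5*I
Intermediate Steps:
D(l) = 8 - l
√(J(179, D(-8)) - 22338) = √(-204/(8 - 1*(-8)) - 22338) = √(-204/(8 + 8) - 22338) = √(-204/16 - 22338) = √(-204*1/16 - 22338) = √(-51/4 - 22338) = √(-89403/4) = I*√89403/2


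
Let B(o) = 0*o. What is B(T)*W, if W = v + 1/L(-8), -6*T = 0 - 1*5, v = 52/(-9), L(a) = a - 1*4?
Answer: 0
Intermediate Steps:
L(a) = -4 + a (L(a) = a - 4 = -4 + a)
v = -52/9 (v = 52*(-⅑) = -52/9 ≈ -5.7778)
T = ⅚ (T = -(0 - 1*5)/6 = -(0 - 5)/6 = -⅙*(-5) = ⅚ ≈ 0.83333)
B(o) = 0
W = -211/36 (W = -52/9 + 1/(-4 - 8) = -52/9 + 1/(-12) = -52/9 - 1/12 = -211/36 ≈ -5.8611)
B(T)*W = 0*(-211/36) = 0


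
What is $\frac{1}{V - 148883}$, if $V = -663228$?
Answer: $- \frac{1}{812111} \approx -1.2314 \cdot 10^{-6}$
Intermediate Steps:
$\frac{1}{V - 148883} = \frac{1}{-663228 - 148883} = \frac{1}{-812111} = - \frac{1}{812111}$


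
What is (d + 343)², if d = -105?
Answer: 56644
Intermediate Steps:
(d + 343)² = (-105 + 343)² = 238² = 56644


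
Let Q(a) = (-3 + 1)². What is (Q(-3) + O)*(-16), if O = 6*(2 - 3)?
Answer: 32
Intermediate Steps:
O = -6 (O = 6*(-1) = -6)
Q(a) = 4 (Q(a) = (-2)² = 4)
(Q(-3) + O)*(-16) = (4 - 6)*(-16) = -2*(-16) = 32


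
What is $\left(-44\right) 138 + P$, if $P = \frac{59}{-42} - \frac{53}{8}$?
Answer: $- \frac{1021445}{168} \approx -6080.0$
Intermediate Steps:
$P = - \frac{1349}{168}$ ($P = 59 \left(- \frac{1}{42}\right) - \frac{53}{8} = - \frac{59}{42} - \frac{53}{8} = - \frac{1349}{168} \approx -8.0298$)
$\left(-44\right) 138 + P = \left(-44\right) 138 - \frac{1349}{168} = -6072 - \frac{1349}{168} = - \frac{1021445}{168}$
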